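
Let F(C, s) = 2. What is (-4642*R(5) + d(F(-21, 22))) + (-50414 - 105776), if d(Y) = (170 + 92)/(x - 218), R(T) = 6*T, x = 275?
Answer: -16840388/57 ≈ -2.9545e+5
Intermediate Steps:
d(Y) = 262/57 (d(Y) = (170 + 92)/(275 - 218) = 262/57)
(-4642*R(5) + d(F(-21, 22))) + (-50414 - 105776) = (-27852*5 + 262/57) + (-50414 - 105776) = (-4642*30 + 262/57) - 156190 = (-139260 + 262/57) - 156190 = -7937558/57 - 156190 = -16840388/57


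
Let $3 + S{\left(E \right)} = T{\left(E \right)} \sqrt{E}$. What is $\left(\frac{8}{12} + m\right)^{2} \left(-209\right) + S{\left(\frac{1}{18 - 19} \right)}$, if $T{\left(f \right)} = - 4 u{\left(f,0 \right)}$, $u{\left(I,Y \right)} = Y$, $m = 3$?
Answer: $- \frac{25316}{9} \approx -2812.9$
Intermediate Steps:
$T{\left(f \right)} = 0$ ($T{\left(f \right)} = \left(-4\right) 0 = 0$)
$S{\left(E \right)} = -3$ ($S{\left(E \right)} = -3 + 0 \sqrt{E} = -3 + 0 = -3$)
$\left(\frac{8}{12} + m\right)^{2} \left(-209\right) + S{\left(\frac{1}{18 - 19} \right)} = \left(\frac{8}{12} + 3\right)^{2} \left(-209\right) - 3 = \left(8 \cdot \frac{1}{12} + 3\right)^{2} \left(-209\right) - 3 = \left(\frac{2}{3} + 3\right)^{2} \left(-209\right) - 3 = \left(\frac{11}{3}\right)^{2} \left(-209\right) - 3 = \frac{121}{9} \left(-209\right) - 3 = - \frac{25289}{9} - 3 = - \frac{25316}{9}$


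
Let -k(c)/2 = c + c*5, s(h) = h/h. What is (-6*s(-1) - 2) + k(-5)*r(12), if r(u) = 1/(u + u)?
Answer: -11/2 ≈ -5.5000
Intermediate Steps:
s(h) = 1
r(u) = 1/(2*u)
k(c) = -12*c (k(c) = -2*(c + c*5) = -2*(c + 5*c) = -12*c)
(-6*s(-1) - 2) + k(-5)*r(12) = (-6*1 - 2) + (-12*(-5))*((½)/12) = (-6 - 2) + 60*((½)*(1/12)) = -8 + 60*(1/24) = -8 + 5/2 = -11/2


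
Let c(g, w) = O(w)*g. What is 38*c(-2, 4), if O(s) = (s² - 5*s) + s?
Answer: 0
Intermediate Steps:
O(s) = s² - 4*s
c(g, w) = g*w*(-4 + w) (c(g, w) = (w*(-4 + w))*g = g*w*(-4 + w))
38*c(-2, 4) = 38*(-2*4*(-4 + 4)) = 38*(-2*4*0) = 38*0 = 0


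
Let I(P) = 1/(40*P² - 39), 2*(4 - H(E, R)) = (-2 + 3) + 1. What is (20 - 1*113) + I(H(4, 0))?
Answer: -29852/321 ≈ -92.997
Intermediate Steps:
H(E, R) = 3 (H(E, R) = 4 - ((-2 + 3) + 1)/2 = 4 - (1 + 1)/2 = 4 - ½*2 = 4 - 1 = 3)
I(P) = 1/(-39 + 40*P²)
(20 - 1*113) + I(H(4, 0)) = (20 - 1*113) + 1/(-39 + 40*3²) = (20 - 113) + 1/(-39 + 40*9) = -93 + 1/(-39 + 360) = -93 + 1/321 = -29852/321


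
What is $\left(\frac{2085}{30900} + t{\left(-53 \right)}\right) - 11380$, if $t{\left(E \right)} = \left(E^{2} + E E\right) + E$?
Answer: $- \frac{11978761}{2060} \approx -5814.9$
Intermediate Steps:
$t{\left(E \right)} = E + 2 E^{2}$ ($t{\left(E \right)} = \left(E^{2} + E^{2}\right) + E = 2 E^{2} + E = E + 2 E^{2}$)
$\left(\frac{2085}{30900} + t{\left(-53 \right)}\right) - 11380 = \left(\frac{2085}{30900} - 53 \left(1 + 2 \left(-53\right)\right)\right) - 11380 = \left(2085 \cdot \frac{1}{30900} - 53 \left(1 - 106\right)\right) - 11380 = \left(\frac{139}{2060} - -5565\right) - 11380 = \left(\frac{139}{2060} + 5565\right) - 11380 = \frac{11464039}{2060} - 11380 = - \frac{11978761}{2060}$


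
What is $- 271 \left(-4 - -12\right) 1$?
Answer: $-2168$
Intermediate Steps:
$- 271 \left(-4 - -12\right) 1 = - 271 \left(-4 + 12\right) 1 = - 271 \cdot 8 \cdot 1 = \left(-271\right) 8 = -2168$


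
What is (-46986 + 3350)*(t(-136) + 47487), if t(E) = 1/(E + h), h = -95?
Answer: -478664927456/231 ≈ -2.0721e+9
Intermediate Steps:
t(E) = 1/(-95 + E) (t(E) = 1/(E - 95) = 1/(-95 + E))
(-46986 + 3350)*(t(-136) + 47487) = (-46986 + 3350)*(1/(-95 - 136) + 47487) = -43636*(1/(-231) + 47487) = -43636*(-1/231 + 47487) = -43636*10969496/231 = -478664927456/231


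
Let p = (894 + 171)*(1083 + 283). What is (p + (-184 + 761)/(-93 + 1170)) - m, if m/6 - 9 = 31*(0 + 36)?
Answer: 1559539657/1077 ≈ 1.4480e+6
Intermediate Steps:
p = 1454790 (p = 1065*1366 = 1454790)
m = 6750 (m = 54 + 6*(31*(0 + 36)) = 54 + 6*(31*36) = 54 + 6*1116 = 54 + 6696 = 6750)
(p + (-184 + 761)/(-93 + 1170)) - m = (1454790 + (-184 + 761)/(-93 + 1170)) - 1*6750 = (1454790 + 577/1077) - 6750 = 1566809407/1077 - 6750 = 1559539657/1077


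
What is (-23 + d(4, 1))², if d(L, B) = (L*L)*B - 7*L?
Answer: 1225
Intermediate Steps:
d(L, B) = -7*L + B*L² (d(L, B) = L²*B - 7*L = B*L² - 7*L = -7*L + B*L²)
(-23 + d(4, 1))² = (-23 + 4*(-7 + 1*4))² = (-23 + 4*(-7 + 4))² = (-23 + 4*(-3))² = (-23 - 12)² = (-35)² = 1225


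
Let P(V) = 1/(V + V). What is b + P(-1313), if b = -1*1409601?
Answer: -3701612227/2626 ≈ -1.4096e+6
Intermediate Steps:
P(V) = 1/(2*V)
b = -1409601
b + P(-1313) = -1409601 + (½)/(-1313) = -1409601 + (½)*(-1/1313) = -1409601 - 1/2626 = -3701612227/2626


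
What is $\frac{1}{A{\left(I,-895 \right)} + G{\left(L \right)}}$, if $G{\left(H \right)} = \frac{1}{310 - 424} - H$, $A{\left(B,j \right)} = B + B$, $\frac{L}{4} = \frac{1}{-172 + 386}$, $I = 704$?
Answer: $\frac{12198}{17174449} \approx 0.00071024$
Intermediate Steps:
$L = \frac{2}{107}$ ($L = \frac{4}{-172 + 386} = \frac{4}{214} = 4 \cdot \frac{1}{214} = \frac{2}{107} \approx 0.018692$)
$A{\left(B,j \right)} = 2 B$
$G{\left(H \right)} = - \frac{1}{114} - H$ ($G{\left(H \right)} = \frac{1}{-114} - H = - \frac{1}{114} - H$)
$\frac{1}{A{\left(I,-895 \right)} + G{\left(L \right)}} = \frac{1}{2 \cdot 704 - \frac{335}{12198}} = \frac{1}{1408 - \frac{335}{12198}} = \frac{1}{\frac{17174449}{12198}} = \frac{12198}{17174449}$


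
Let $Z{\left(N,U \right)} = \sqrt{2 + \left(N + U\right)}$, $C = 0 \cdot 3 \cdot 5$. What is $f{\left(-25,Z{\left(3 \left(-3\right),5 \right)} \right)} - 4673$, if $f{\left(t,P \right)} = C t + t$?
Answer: $-4698$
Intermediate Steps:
$C = 0$ ($C = 0 \cdot 5 = 0$)
$Z{\left(N,U \right)} = \sqrt{2 + N + U}$
$f{\left(t,P \right)} = t$ ($f{\left(t,P \right)} = 0 t + t = 0 + t = t$)
$f{\left(-25,Z{\left(3 \left(-3\right),5 \right)} \right)} - 4673 = -25 - 4673 = -4698$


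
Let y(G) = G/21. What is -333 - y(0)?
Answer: -333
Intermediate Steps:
y(G) = G/21 (y(G) = G*(1/21) = G/21)
-333 - y(0) = -333 - 0/21 = -333 - 1*0 = -333 + 0 = -333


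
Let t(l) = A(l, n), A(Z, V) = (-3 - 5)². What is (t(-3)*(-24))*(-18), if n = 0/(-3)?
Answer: 27648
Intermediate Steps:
n = 0 (n = 0*(-⅓) = 0)
A(Z, V) = 64 (A(Z, V) = (-8)² = 64)
t(l) = 64
(t(-3)*(-24))*(-18) = (64*(-24))*(-18) = -1536*(-18) = 27648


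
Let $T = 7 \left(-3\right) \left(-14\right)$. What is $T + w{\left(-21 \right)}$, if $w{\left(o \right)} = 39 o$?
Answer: $-525$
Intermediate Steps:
$T = 294$ ($T = \left(-21\right) \left(-14\right) = 294$)
$T + w{\left(-21 \right)} = 294 + 39 \left(-21\right) = 294 - 819 = -525$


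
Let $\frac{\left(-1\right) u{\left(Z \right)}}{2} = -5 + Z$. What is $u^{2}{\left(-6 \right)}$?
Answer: $484$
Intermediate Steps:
$u{\left(Z \right)} = 10 - 2 Z$ ($u{\left(Z \right)} = - 2 \left(-5 + Z\right) = 10 - 2 Z$)
$u^{2}{\left(-6 \right)} = \left(10 - -12\right)^{2} = \left(10 + 12\right)^{2} = 22^{2} = 484$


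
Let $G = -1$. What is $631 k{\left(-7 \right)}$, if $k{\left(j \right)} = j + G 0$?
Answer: $-4417$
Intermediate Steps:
$k{\left(j \right)} = j$ ($k{\left(j \right)} = j - 0 = j + 0 = j$)
$631 k{\left(-7 \right)} = 631 \left(-7\right) = -4417$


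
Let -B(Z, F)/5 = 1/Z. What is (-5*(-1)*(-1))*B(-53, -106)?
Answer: -25/53 ≈ -0.47170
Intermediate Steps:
B(Z, F) = -5/Z
(-5*(-1)*(-1))*B(-53, -106) = (-5*(-1)*(-1))*(-5/(-53)) = (5*(-1))*(-5*(-1/53)) = -5*5/53 = -25/53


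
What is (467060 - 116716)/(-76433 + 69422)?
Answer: -350344/7011 ≈ -49.971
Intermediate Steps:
(467060 - 116716)/(-76433 + 69422) = 350344/(-7011) = 350344*(-1/7011) = -350344/7011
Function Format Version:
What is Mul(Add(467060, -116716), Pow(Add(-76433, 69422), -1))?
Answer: Rational(-350344, 7011) ≈ -49.971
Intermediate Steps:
Mul(Add(467060, -116716), Pow(Add(-76433, 69422), -1)) = Mul(350344, Pow(-7011, -1)) = Mul(350344, Rational(-1, 7011)) = Rational(-350344, 7011)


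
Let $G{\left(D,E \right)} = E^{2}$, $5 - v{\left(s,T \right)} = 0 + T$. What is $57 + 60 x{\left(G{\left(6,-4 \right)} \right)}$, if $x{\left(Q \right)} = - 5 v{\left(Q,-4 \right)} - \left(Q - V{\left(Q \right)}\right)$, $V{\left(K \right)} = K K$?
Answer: $11757$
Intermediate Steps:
$v{\left(s,T \right)} = 5 - T$ ($v{\left(s,T \right)} = 5 - \left(0 + T\right) = 5 - T$)
$V{\left(K \right)} = K^{2}$
$x{\left(Q \right)} = -45 + Q^{2} - Q$ ($x{\left(Q \right)} = - 5 \left(5 - -4\right) + \left(Q^{2} - Q\right) = - 5 \left(5 + 4\right) + \left(Q^{2} - Q\right) = \left(-5\right) 9 + \left(Q^{2} - Q\right) = -45 + \left(Q^{2} - Q\right) = -45 + Q^{2} - Q$)
$57 + 60 x{\left(G{\left(6,-4 \right)} \right)} = 57 + 60 \left(-45 + \left(\left(-4\right)^{2}\right)^{2} - \left(-4\right)^{2}\right) = 57 + 60 \left(-45 + 16^{2} - 16\right) = 57 + 60 \left(-45 + 256 - 16\right) = 57 + 60 \cdot 195 = 57 + 11700 = 11757$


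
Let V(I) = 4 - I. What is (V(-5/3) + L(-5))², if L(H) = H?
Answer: 4/9 ≈ 0.44444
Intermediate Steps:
(V(-5/3) + L(-5))² = ((4 - (-5)/3) - 5)² = ((4 - 1*(-5/3)) - 5)² = ((4 + 5/3) - 5)² = (17/3 - 5)² = (⅔)² = 4/9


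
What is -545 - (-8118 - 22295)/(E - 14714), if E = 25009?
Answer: -5580362/10295 ≈ -542.05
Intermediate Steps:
-545 - (-8118 - 22295)/(E - 14714) = -545 - (-8118 - 22295)/(25009 - 14714) = -545 - (-30413)/10295 = -545 - 1*(-30413/10295) = -545 + 30413/10295 = -5580362/10295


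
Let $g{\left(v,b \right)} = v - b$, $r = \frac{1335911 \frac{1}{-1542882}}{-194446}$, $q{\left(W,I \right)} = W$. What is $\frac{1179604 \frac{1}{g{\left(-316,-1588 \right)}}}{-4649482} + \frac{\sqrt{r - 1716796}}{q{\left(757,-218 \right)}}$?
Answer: $- \frac{294901}{1478535276} + \frac{i \sqrt{133667033757694220456806287}}{6679572813606} \approx -0.00019945 + 1.7309 i$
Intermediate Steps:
$r = \frac{78583}{17647484316}$ ($r = 1335911 \left(- \frac{1}{1542882}\right) \left(- \frac{1}{194446}\right) = \left(- \frac{1335911}{1542882}\right) \left(- \frac{1}{194446}\right) = \frac{78583}{17647484316} \approx 4.4529 \cdot 10^{-6}$)
$\frac{1179604 \frac{1}{g{\left(-316,-1588 \right)}}}{-4649482} + \frac{\sqrt{r - 1716796}}{q{\left(757,-218 \right)}} = \frac{1179604 \frac{1}{-316 - -1588}}{-4649482} + \frac{\sqrt{\frac{78583}{17647484316} - 1716796}}{757} = \frac{1179604}{-316 + 1588} \left(- \frac{1}{4649482}\right) + \sqrt{- \frac{30297130483692953}{17647484316}} \cdot \frac{1}{757} = \frac{1179604}{1272} \left(- \frac{1}{4649482}\right) + \frac{i \sqrt{133667033757694220456806287}}{8823742158} \cdot \frac{1}{757} = 1179604 \cdot \frac{1}{1272} \left(- \frac{1}{4649482}\right) + \frac{i \sqrt{133667033757694220456806287}}{6679572813606} = \frac{294901}{318} \left(- \frac{1}{4649482}\right) + \frac{i \sqrt{133667033757694220456806287}}{6679572813606} = - \frac{294901}{1478535276} + \frac{i \sqrt{133667033757694220456806287}}{6679572813606}$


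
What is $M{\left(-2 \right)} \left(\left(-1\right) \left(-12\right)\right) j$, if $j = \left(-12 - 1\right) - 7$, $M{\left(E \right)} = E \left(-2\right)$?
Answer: $-960$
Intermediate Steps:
$M{\left(E \right)} = - 2 E$
$j = -20$ ($j = -13 - 7 = -20$)
$M{\left(-2 \right)} \left(\left(-1\right) \left(-12\right)\right) j = \left(-2\right) \left(-2\right) \left(\left(-1\right) \left(-12\right)\right) \left(-20\right) = 4 \cdot 12 \left(-20\right) = 48 \left(-20\right) = -960$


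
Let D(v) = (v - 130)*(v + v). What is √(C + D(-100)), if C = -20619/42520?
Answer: √20791210420030/21260 ≈ 214.48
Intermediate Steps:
C = -20619/42520 (C = -20619*1/42520 = -20619/42520 ≈ -0.48492)
D(v) = 2*v*(-130 + v) (D(v) = (-130 + v)*(2*v) = 2*v*(-130 + v))
√(C + D(-100)) = √(-20619/42520 + 2*(-100)*(-130 - 100)) = √(-20619/42520 + 2*(-100)*(-230)) = √(-20619/42520 + 46000) = √(1955899381/42520) = √20791210420030/21260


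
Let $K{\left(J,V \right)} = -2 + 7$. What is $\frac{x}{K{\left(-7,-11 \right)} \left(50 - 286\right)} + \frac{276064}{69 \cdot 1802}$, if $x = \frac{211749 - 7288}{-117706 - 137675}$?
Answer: $\frac{13869532120823}{6244867346340} \approx 2.2209$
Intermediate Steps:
$K{\left(J,V \right)} = 5$
$x = - \frac{204461}{255381}$ ($x = \frac{204461}{-255381} = 204461 \left(- \frac{1}{255381}\right) = - \frac{204461}{255381} \approx -0.80061$)
$\frac{x}{K{\left(-7,-11 \right)} \left(50 - 286\right)} + \frac{276064}{69 \cdot 1802} = - \frac{204461}{255381 \cdot 5 \left(50 - 286\right)} + \frac{276064}{69 \cdot 1802} = - \frac{204461}{255381 \cdot 5 \left(-236\right)} + \frac{276064}{124338} = - \frac{204461}{255381 \left(-1180\right)} + 276064 \cdot \frac{1}{124338} = \left(- \frac{204461}{255381}\right) \left(- \frac{1}{1180}\right) + \frac{138032}{62169} = \frac{204461}{301349580} + \frac{138032}{62169} = \frac{13869532120823}{6244867346340}$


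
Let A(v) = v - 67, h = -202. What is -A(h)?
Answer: 269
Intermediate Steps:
A(v) = -67 + v
-A(h) = -(-67 - 202) = -1*(-269) = 269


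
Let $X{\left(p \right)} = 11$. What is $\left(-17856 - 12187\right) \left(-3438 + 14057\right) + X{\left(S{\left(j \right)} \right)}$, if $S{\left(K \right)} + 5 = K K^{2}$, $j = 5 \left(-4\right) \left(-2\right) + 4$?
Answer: $-319026606$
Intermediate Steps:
$j = 44$ ($j = \left(-20\right) \left(-2\right) + 4 = 40 + 4 = 44$)
$S{\left(K \right)} = -5 + K^{3}$ ($S{\left(K \right)} = -5 + K K^{2} = -5 + K^{3}$)
$\left(-17856 - 12187\right) \left(-3438 + 14057\right) + X{\left(S{\left(j \right)} \right)} = \left(-17856 - 12187\right) \left(-3438 + 14057\right) + 11 = \left(-30043\right) 10619 + 11 = -319026617 + 11 = -319026606$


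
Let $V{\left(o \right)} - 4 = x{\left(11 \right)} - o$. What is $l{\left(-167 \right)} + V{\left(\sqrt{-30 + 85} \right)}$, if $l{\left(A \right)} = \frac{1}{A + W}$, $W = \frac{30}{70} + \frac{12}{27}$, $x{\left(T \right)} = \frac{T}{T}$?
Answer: $\frac{52267}{10466} - \sqrt{55} \approx -2.4222$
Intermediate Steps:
$x{\left(T \right)} = 1$
$W = \frac{55}{63}$ ($W = 30 \cdot \frac{1}{70} + 12 \cdot \frac{1}{27} = \frac{3}{7} + \frac{4}{9} = \frac{55}{63} \approx 0.87302$)
$V{\left(o \right)} = 5 - o$ ($V{\left(o \right)} = 4 - \left(-1 + o\right) = 5 - o$)
$l{\left(A \right)} = \frac{1}{\frac{55}{63} + A}$ ($l{\left(A \right)} = \frac{1}{A + \frac{55}{63}} = \frac{1}{\frac{55}{63} + A}$)
$l{\left(-167 \right)} + V{\left(\sqrt{-30 + 85} \right)} = \frac{63}{55 + 63 \left(-167\right)} + \left(5 - \sqrt{-30 + 85}\right) = \frac{63}{55 - 10521} + \left(5 - \sqrt{55}\right) = \frac{63}{-10466} + \left(5 - \sqrt{55}\right) = 63 \left(- \frac{1}{10466}\right) + \left(5 - \sqrt{55}\right) = - \frac{63}{10466} + \left(5 - \sqrt{55}\right) = \frac{52267}{10466} - \sqrt{55}$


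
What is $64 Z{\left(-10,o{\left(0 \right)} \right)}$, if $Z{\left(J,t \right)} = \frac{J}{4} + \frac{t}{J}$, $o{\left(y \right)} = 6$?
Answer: $- \frac{992}{5} \approx -198.4$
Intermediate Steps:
$Z{\left(J,t \right)} = \frac{J}{4} + \frac{t}{J}$ ($Z{\left(J,t \right)} = J \frac{1}{4} + \frac{t}{J} = \frac{J}{4} + \frac{t}{J}$)
$64 Z{\left(-10,o{\left(0 \right)} \right)} = 64 \left(\frac{1}{4} \left(-10\right) + \frac{6}{-10}\right) = 64 \left(- \frac{5}{2} + 6 \left(- \frac{1}{10}\right)\right) = 64 \left(- \frac{5}{2} - \frac{3}{5}\right) = 64 \left(- \frac{31}{10}\right) = - \frac{992}{5}$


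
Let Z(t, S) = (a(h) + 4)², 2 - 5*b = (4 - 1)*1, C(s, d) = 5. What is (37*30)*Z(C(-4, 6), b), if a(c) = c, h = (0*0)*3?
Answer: 17760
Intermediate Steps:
b = -⅕ (b = ⅖ - (4 - 1)/5 = ⅖ - 3/5 = ⅖ - ⅕*3 = ⅖ - ⅗ = -⅕ ≈ -0.20000)
h = 0 (h = 0*3 = 0)
Z(t, S) = 16 (Z(t, S) = (0 + 4)² = 4² = 16)
(37*30)*Z(C(-4, 6), b) = (37*30)*16 = 1110*16 = 17760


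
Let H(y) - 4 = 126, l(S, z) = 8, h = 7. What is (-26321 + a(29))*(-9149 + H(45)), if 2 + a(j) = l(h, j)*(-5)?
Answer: 237767897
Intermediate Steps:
a(j) = -42 (a(j) = -2 + 8*(-5) = -2 - 40 = -42)
H(y) = 130 (H(y) = 4 + 126 = 130)
(-26321 + a(29))*(-9149 + H(45)) = (-26321 - 42)*(-9149 + 130) = -26363*(-9019) = 237767897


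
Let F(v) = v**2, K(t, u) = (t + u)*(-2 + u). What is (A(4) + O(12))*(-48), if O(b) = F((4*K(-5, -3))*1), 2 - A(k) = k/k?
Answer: -1228848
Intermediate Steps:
A(k) = 1 (A(k) = 2 - k/k = 2 - 1*1 = 2 - 1 = 1)
K(t, u) = (-2 + u)*(t + u)
O(b) = 25600 (O(b) = ((4*((-3)**2 - 2*(-5) - 2*(-3) - 5*(-3)))*1)**2 = ((4*(9 + 10 + 6 + 15))*1)**2 = ((4*40)*1)**2 = (160*1)**2 = 160**2 = 25600)
(A(4) + O(12))*(-48) = (1 + 25600)*(-48) = 25601*(-48) = -1228848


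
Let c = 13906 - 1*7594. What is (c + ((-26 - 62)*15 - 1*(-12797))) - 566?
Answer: 17223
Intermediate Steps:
c = 6312 (c = 13906 - 7594 = 6312)
(c + ((-26 - 62)*15 - 1*(-12797))) - 566 = (6312 + ((-26 - 62)*15 - 1*(-12797))) - 566 = (6312 + (-88*15 + 12797)) - 566 = (6312 + (-1320 + 12797)) - 566 = (6312 + 11477) - 566 = 17789 - 566 = 17223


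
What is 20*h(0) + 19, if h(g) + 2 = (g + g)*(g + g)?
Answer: -21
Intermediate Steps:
h(g) = -2 + 4*g² (h(g) = -2 + (g + g)*(g + g) = -2 + (2*g)*(2*g) = -2 + 4*g²)
20*h(0) + 19 = 20*(-2 + 4*0²) + 19 = 20*(-2 + 4*0) + 19 = 20*(-2 + 0) + 19 = 20*(-2) + 19 = -40 + 19 = -21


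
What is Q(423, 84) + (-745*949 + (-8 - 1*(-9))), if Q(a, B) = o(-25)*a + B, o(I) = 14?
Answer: -700998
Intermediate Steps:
Q(a, B) = B + 14*a (Q(a, B) = 14*a + B = B + 14*a)
Q(423, 84) + (-745*949 + (-8 - 1*(-9))) = (84 + 14*423) + (-745*949 + (-8 - 1*(-9))) = (84 + 5922) + (-707005 + (-8 + 9)) = 6006 + (-707005 + 1) = 6006 - 707004 = -700998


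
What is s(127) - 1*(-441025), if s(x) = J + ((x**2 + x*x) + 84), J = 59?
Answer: 473426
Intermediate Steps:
s(x) = 143 + 2*x**2 (s(x) = 59 + ((x**2 + x*x) + 84) = 59 + ((x**2 + x**2) + 84) = 59 + (2*x**2 + 84) = 59 + (84 + 2*x**2) = 143 + 2*x**2)
s(127) - 1*(-441025) = (143 + 2*127**2) - 1*(-441025) = (143 + 2*16129) + 441025 = (143 + 32258) + 441025 = 32401 + 441025 = 473426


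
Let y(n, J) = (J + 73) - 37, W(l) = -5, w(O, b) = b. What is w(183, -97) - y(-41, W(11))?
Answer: -128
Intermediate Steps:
y(n, J) = 36 + J (y(n, J) = (73 + J) - 37 = 36 + J)
w(183, -97) - y(-41, W(11)) = -97 - (36 - 5) = -97 - 1*31 = -97 - 31 = -128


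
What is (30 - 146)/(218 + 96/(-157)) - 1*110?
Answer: -1886256/17065 ≈ -110.53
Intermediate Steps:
(30 - 146)/(218 + 96/(-157)) - 1*110 = -116/(218 + 96*(-1/157)) - 110 = -116/(218 - 96/157) - 110 = -116/34130/157 - 110 = -116*157/34130 - 110 = -9106/17065 - 110 = -1886256/17065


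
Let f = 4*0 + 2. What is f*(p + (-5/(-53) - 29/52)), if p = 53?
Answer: 144791/1378 ≈ 105.07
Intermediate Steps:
f = 2 (f = 0 + 2 = 2)
f*(p + (-5/(-53) - 29/52)) = 2*(53 + (-5/(-53) - 29/52)) = 2*(53 + (-5*(-1/53) - 29*1/52)) = 2*(53 + (5/53 - 29/52)) = 2*(53 - 1277/2756) = 2*(144791/2756) = 144791/1378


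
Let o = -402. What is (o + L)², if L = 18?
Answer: 147456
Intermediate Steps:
(o + L)² = (-402 + 18)² = (-384)² = 147456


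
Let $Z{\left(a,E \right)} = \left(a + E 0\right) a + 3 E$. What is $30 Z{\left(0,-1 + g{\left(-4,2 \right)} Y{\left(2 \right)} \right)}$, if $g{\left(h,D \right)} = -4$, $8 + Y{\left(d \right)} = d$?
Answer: $2070$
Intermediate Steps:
$Y{\left(d \right)} = -8 + d$
$Z{\left(a,E \right)} = a^{2} + 3 E$ ($Z{\left(a,E \right)} = \left(a + 0\right) a + 3 E = a a + 3 E = a^{2} + 3 E$)
$30 Z{\left(0,-1 + g{\left(-4,2 \right)} Y{\left(2 \right)} \right)} = 30 \left(0^{2} + 3 \left(-1 - 4 \left(-8 + 2\right)\right)\right) = 30 \left(0 + 3 \left(-1 - -24\right)\right) = 30 \left(0 + 3 \left(-1 + 24\right)\right) = 30 \left(0 + 3 \cdot 23\right) = 30 \left(0 + 69\right) = 30 \cdot 69 = 2070$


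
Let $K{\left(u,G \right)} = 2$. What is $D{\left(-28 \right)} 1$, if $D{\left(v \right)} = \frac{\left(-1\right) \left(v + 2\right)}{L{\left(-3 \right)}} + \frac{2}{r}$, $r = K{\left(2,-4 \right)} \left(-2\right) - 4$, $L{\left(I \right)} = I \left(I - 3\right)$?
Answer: $\frac{43}{36} \approx 1.1944$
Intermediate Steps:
$L{\left(I \right)} = I \left(-3 + I\right)$
$r = -8$ ($r = 2 \left(-2\right) - 4 = -4 - 4 = -8$)
$D{\left(v \right)} = - \frac{13}{36} - \frac{v}{18}$ ($D{\left(v \right)} = \frac{\left(-1\right) \left(v + 2\right)}{\left(-3\right) \left(-3 - 3\right)} + \frac{2}{-8} = \frac{\left(-1\right) \left(2 + v\right)}{\left(-3\right) \left(-6\right)} + 2 \left(- \frac{1}{8}\right) = \frac{-2 - v}{18} - \frac{1}{4} = \left(-2 - v\right) \frac{1}{18} - \frac{1}{4} = \left(- \frac{1}{9} - \frac{v}{18}\right) - \frac{1}{4} = - \frac{13}{36} - \frac{v}{18}$)
$D{\left(-28 \right)} 1 = \left(- \frac{13}{36} - - \frac{14}{9}\right) 1 = \left(- \frac{13}{36} + \frac{14}{9}\right) 1 = \frac{43}{36} \cdot 1 = \frac{43}{36}$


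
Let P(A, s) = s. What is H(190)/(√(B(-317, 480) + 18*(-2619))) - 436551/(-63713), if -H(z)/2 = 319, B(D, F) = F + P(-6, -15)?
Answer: 436551/63713 + 638*I*√46677/46677 ≈ 6.8518 + 2.953*I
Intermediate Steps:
B(D, F) = -15 + F (B(D, F) = F - 15 = -15 + F)
H(z) = -638 (H(z) = -2*319 = -638)
H(190)/(√(B(-317, 480) + 18*(-2619))) - 436551/(-63713) = -638/√((-15 + 480) + 18*(-2619)) - 436551/(-63713) = -638/√(465 - 47142) - 436551*(-1/63713) = -638*(-I*√46677/46677) + 436551/63713 = -(-638)*I*√46677/46677 + 436551/63713 = 638*I*√46677/46677 + 436551/63713 = 436551/63713 + 638*I*√46677/46677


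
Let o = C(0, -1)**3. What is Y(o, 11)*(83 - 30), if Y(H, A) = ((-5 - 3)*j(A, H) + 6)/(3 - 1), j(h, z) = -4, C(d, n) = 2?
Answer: 1007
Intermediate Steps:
o = 8 (o = 2**3 = 8)
Y(H, A) = 19 (Y(H, A) = ((-5 - 3)*(-4) + 6)/(3 - 1) = (-8*(-4) + 6)/2 = (32 + 6)*(1/2) = 38*(1/2) = 19)
Y(o, 11)*(83 - 30) = 19*(83 - 30) = 19*53 = 1007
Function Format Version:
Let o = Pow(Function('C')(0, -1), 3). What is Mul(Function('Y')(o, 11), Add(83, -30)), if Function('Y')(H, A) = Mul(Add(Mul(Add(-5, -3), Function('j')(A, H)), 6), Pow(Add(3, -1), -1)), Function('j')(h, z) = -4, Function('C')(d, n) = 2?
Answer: 1007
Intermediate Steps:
o = 8 (o = Pow(2, 3) = 8)
Function('Y')(H, A) = 19 (Function('Y')(H, A) = Mul(Add(Mul(Add(-5, -3), -4), 6), Pow(Add(3, -1), -1)) = Mul(Add(Mul(-8, -4), 6), Pow(2, -1)) = Mul(Add(32, 6), Rational(1, 2)) = Mul(38, Rational(1, 2)) = 19)
Mul(Function('Y')(o, 11), Add(83, -30)) = Mul(19, Add(83, -30)) = Mul(19, 53) = 1007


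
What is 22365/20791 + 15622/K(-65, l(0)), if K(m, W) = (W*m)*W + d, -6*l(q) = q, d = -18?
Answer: -162197216/187119 ≈ -866.81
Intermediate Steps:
l(q) = -q/6
K(m, W) = -18 + m*W² (K(m, W) = (W*m)*W - 18 = m*W² - 18 = -18 + m*W²)
22365/20791 + 15622/K(-65, l(0)) = 22365/20791 + 15622/(-18 - 65*(-⅙*0)²) = 22365*(1/20791) + 15622/(-18 - 65*0²) = 22365/20791 + 15622/(-18 - 65*0) = 22365/20791 + 15622/(-18 + 0) = 22365/20791 + 15622/(-18) = 22365/20791 + 15622*(-1/18) = 22365/20791 - 7811/9 = -162197216/187119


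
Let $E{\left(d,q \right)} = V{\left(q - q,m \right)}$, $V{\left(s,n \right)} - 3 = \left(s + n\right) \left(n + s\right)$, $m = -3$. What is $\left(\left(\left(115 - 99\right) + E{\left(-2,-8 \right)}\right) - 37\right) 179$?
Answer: $-1611$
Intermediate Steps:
$V{\left(s,n \right)} = 3 + \left(n + s\right)^{2}$ ($V{\left(s,n \right)} = 3 + \left(s + n\right) \left(n + s\right) = 3 + \left(n + s\right) \left(n + s\right) = 3 + \left(n + s\right)^{2}$)
$E{\left(d,q \right)} = 12$ ($E{\left(d,q \right)} = 3 + \left(-3 + \left(q - q\right)\right)^{2} = 3 + \left(-3 + 0\right)^{2} = 3 + \left(-3\right)^{2} = 3 + 9 = 12$)
$\left(\left(\left(115 - 99\right) + E{\left(-2,-8 \right)}\right) - 37\right) 179 = \left(\left(\left(115 - 99\right) + 12\right) - 37\right) 179 = \left(\left(16 + 12\right) - 37\right) 179 = \left(28 - 37\right) 179 = \left(-9\right) 179 = -1611$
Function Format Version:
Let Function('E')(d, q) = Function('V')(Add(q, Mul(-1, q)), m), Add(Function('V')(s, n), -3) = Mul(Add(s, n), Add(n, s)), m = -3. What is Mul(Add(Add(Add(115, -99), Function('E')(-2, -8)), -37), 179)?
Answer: -1611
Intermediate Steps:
Function('V')(s, n) = Add(3, Pow(Add(n, s), 2)) (Function('V')(s, n) = Add(3, Mul(Add(s, n), Add(n, s))) = Add(3, Mul(Add(n, s), Add(n, s))) = Add(3, Pow(Add(n, s), 2)))
Function('E')(d, q) = 12 (Function('E')(d, q) = Add(3, Pow(Add(-3, Add(q, Mul(-1, q))), 2)) = Add(3, Pow(Add(-3, 0), 2)) = Add(3, Pow(-3, 2)) = Add(3, 9) = 12)
Mul(Add(Add(Add(115, -99), Function('E')(-2, -8)), -37), 179) = Mul(Add(Add(Add(115, -99), 12), -37), 179) = Mul(Add(Add(16, 12), -37), 179) = Mul(Add(28, -37), 179) = Mul(-9, 179) = -1611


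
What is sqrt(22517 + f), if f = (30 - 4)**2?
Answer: 3*sqrt(2577) ≈ 152.29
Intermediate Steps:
f = 676 (f = 26**2 = 676)
sqrt(22517 + f) = sqrt(22517 + 676) = sqrt(23193) = 3*sqrt(2577)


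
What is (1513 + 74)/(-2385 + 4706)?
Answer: 1587/2321 ≈ 0.68376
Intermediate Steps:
(1513 + 74)/(-2385 + 4706) = 1587/2321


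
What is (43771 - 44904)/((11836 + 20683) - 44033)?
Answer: 1133/11514 ≈ 0.098402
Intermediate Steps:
(43771 - 44904)/((11836 + 20683) - 44033) = -1133/(32519 - 44033) = -1133/(-11514) = -1133*(-1/11514) = 1133/11514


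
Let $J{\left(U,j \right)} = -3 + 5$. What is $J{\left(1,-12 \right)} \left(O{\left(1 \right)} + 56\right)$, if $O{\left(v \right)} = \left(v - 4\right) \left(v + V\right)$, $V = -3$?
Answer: $124$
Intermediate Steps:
$J{\left(U,j \right)} = 2$
$O{\left(v \right)} = \left(-4 + v\right) \left(-3 + v\right)$ ($O{\left(v \right)} = \left(v - 4\right) \left(v - 3\right) = \left(-4 + v\right) \left(-3 + v\right)$)
$J{\left(1,-12 \right)} \left(O{\left(1 \right)} + 56\right) = 2 \left(\left(12 + 1^{2} - 7\right) + 56\right) = 2 \left(\left(12 + 1 - 7\right) + 56\right) = 2 \left(6 + 56\right) = 2 \cdot 62 = 124$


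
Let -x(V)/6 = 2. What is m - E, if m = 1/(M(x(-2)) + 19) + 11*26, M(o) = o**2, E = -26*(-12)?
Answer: -4237/163 ≈ -25.994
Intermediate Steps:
x(V) = -12 (x(V) = -6*2 = -12)
E = 312
m = 46619/163 (m = 1/((-12)**2 + 19) + 11*26 = 1/(144 + 19) + 286 = 1/163 + 286 = 46619/163 ≈ 286.01)
m - E = 46619/163 - 1*312 = 46619/163 - 312 = -4237/163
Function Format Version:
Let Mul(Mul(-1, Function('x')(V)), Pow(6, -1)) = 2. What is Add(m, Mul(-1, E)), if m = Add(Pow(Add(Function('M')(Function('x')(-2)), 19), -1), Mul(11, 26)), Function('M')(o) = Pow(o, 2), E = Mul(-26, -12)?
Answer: Rational(-4237, 163) ≈ -25.994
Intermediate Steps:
Function('x')(V) = -12 (Function('x')(V) = Mul(-6, 2) = -12)
E = 312
m = Rational(46619, 163) (m = Add(Pow(Add(Pow(-12, 2), 19), -1), Mul(11, 26)) = Add(Pow(Add(144, 19), -1), 286) = Add(Pow(163, -1), 286) = Add(Rational(1, 163), 286) = Rational(46619, 163) ≈ 286.01)
Add(m, Mul(-1, E)) = Add(Rational(46619, 163), Mul(-1, 312)) = Add(Rational(46619, 163), -312) = Rational(-4237, 163)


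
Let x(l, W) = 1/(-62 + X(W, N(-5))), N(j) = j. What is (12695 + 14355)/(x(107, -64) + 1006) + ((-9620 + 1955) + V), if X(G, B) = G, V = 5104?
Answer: -64242251/25351 ≈ -2534.1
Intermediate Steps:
x(l, W) = 1/(-62 + W)
(12695 + 14355)/(x(107, -64) + 1006) + ((-9620 + 1955) + V) = (12695 + 14355)/(1/(-62 - 64) + 1006) + ((-9620 + 1955) + 5104) = 27050/(1/(-126) + 1006) + (-7665 + 5104) = 27050/(-1/126 + 1006) - 2561 = 27050/(126755/126) - 2561 = 27050*(126/126755) - 2561 = 681660/25351 - 2561 = -64242251/25351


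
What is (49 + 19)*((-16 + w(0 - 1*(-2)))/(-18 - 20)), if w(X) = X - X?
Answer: 544/19 ≈ 28.632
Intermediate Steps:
w(X) = 0
(49 + 19)*((-16 + w(0 - 1*(-2)))/(-18 - 20)) = (49 + 19)*((-16 + 0)/(-18 - 20)) = 68*(-16/(-38)) = 68*(-16*(-1/38)) = 68*(8/19) = 544/19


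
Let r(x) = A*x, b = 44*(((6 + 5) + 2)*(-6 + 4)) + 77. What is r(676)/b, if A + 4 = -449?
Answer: 306228/1067 ≈ 287.00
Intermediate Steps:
A = -453 (A = -4 - 449 = -453)
b = -1067 (b = 44*((11 + 2)*(-2)) + 77 = 44*(13*(-2)) + 77 = 44*(-26) + 77 = -1144 + 77 = -1067)
r(x) = -453*x
r(676)/b = -453*676/(-1067) = -306228*(-1/1067) = 306228/1067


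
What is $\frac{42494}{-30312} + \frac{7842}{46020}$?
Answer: $- \frac{71577799}{58123260} \approx -1.2315$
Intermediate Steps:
$\frac{42494}{-30312} + \frac{7842}{46020} = 42494 \left(- \frac{1}{30312}\right) + 7842 \cdot \frac{1}{46020} = - \frac{21247}{15156} + \frac{1307}{7670} = - \frac{71577799}{58123260}$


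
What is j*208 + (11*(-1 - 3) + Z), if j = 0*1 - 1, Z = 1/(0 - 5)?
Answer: -1261/5 ≈ -252.20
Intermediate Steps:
Z = -⅕ (Z = 1/(-5) = -⅕ ≈ -0.20000)
j = -1 (j = 0 - 1 = -1)
j*208 + (11*(-1 - 3) + Z) = -1*208 + (11*(-1 - 3) - ⅕) = -208 + (11*(-4) - ⅕) = -208 + (-44 - ⅕) = -208 - 221/5 = -1261/5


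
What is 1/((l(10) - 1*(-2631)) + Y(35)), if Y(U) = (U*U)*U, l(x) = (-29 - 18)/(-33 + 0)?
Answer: 33/1501745 ≈ 2.1974e-5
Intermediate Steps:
l(x) = 47/33 (l(x) = -47/(-33) = -47*(-1/33) = 47/33)
Y(U) = U³ (Y(U) = U²*U = U³)
1/((l(10) - 1*(-2631)) + Y(35)) = 1/((47/33 - 1*(-2631)) + 35³) = 1/((47/33 + 2631) + 42875) = 1/(86870/33 + 42875) = 1/(1501745/33) = 33/1501745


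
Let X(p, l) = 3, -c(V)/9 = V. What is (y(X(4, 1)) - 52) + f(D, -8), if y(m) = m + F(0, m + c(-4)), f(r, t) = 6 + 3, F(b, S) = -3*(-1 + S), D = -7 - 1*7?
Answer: -154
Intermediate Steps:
D = -14 (D = -7 - 7 = -14)
c(V) = -9*V
F(b, S) = 3 - 3*S
f(r, t) = 9
y(m) = -105 - 2*m (y(m) = m + (3 - 3*(m - 9*(-4))) = m + (3 - 3*(m + 36)) = m + (3 - 3*(36 + m)) = m + (3 + (-108 - 3*m)) = m + (-105 - 3*m) = -105 - 2*m)
(y(X(4, 1)) - 52) + f(D, -8) = ((-105 - 2*3) - 52) + 9 = ((-105 - 6) - 52) + 9 = (-111 - 52) + 9 = -163 + 9 = -154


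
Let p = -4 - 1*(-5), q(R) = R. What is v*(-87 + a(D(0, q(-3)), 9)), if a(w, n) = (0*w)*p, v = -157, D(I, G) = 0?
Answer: 13659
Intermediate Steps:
p = 1 (p = -4 + 5 = 1)
a(w, n) = 0 (a(w, n) = (0*w)*1 = 0*1 = 0)
v*(-87 + a(D(0, q(-3)), 9)) = -157*(-87 + 0) = -157*(-87) = 13659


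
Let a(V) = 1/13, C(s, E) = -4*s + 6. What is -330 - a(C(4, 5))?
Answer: -4291/13 ≈ -330.08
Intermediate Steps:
C(s, E) = 6 - 4*s
a(V) = 1/13
-330 - a(C(4, 5)) = -330 - 1*1/13 = -330 - 1/13 = -4291/13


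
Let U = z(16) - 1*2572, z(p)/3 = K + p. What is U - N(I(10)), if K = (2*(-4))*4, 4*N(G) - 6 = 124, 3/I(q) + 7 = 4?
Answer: -5305/2 ≈ -2652.5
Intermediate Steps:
I(q) = -1 (I(q) = 3/(-7 + 4) = 3/(-3) = 3*(-⅓) = -1)
N(G) = 65/2 (N(G) = 3/2 + (¼)*124 = 3/2 + 31 = 65/2)
K = -32 (K = -8*4 = -32)
z(p) = -96 + 3*p (z(p) = 3*(-32 + p) = -96 + 3*p)
U = -2620 (U = (-96 + 3*16) - 1*2572 = (-96 + 48) - 2572 = -48 - 2572 = -2620)
U - N(I(10)) = -2620 - 1*65/2 = -2620 - 65/2 = -5305/2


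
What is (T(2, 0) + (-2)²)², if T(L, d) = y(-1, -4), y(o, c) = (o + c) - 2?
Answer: 9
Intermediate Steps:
y(o, c) = -2 + c + o (y(o, c) = (c + o) - 2 = -2 + c + o)
T(L, d) = -7 (T(L, d) = -2 - 4 - 1 = -7)
(T(2, 0) + (-2)²)² = (-7 + (-2)²)² = (-7 + 4)² = (-3)² = 9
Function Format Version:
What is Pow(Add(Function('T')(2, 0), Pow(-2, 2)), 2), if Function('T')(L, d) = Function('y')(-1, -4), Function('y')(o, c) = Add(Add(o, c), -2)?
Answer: 9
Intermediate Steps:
Function('y')(o, c) = Add(-2, c, o) (Function('y')(o, c) = Add(Add(c, o), -2) = Add(-2, c, o))
Function('T')(L, d) = -7 (Function('T')(L, d) = Add(-2, -4, -1) = -7)
Pow(Add(Function('T')(2, 0), Pow(-2, 2)), 2) = Pow(Add(-7, Pow(-2, 2)), 2) = Pow(Add(-7, 4), 2) = Pow(-3, 2) = 9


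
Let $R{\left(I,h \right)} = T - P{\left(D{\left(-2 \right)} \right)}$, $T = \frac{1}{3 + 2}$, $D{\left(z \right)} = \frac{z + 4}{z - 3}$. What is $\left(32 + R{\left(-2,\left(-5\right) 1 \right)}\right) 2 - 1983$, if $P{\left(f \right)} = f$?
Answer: $- \frac{9589}{5} \approx -1917.8$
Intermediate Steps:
$D{\left(z \right)} = \frac{4 + z}{-3 + z}$
$T = \frac{1}{5} \approx 0.2$
$R{\left(I,h \right)} = \frac{3}{5}$ ($R{\left(I,h \right)} = \frac{1}{5} - \frac{4 - 2}{-3 - 2} = \frac{1}{5} - \frac{1}{-5} \cdot 2 = \frac{1}{5} - \left(- \frac{1}{5}\right) 2 = \frac{1}{5} - - \frac{2}{5} = \frac{1}{5} + \frac{2}{5} = \frac{3}{5}$)
$\left(32 + R{\left(-2,\left(-5\right) 1 \right)}\right) 2 - 1983 = \left(32 + \frac{3}{5}\right) 2 - 1983 = \frac{163}{5} \cdot 2 - 1983 = \frac{326}{5} - 1983 = - \frac{9589}{5}$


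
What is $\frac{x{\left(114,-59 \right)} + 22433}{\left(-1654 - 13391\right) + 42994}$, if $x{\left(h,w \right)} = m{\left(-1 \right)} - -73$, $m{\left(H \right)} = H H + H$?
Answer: $\frac{22506}{27949} \approx 0.80525$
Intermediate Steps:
$m{\left(H \right)} = H + H^{2}$ ($m{\left(H \right)} = H^{2} + H = H + H^{2}$)
$x{\left(h,w \right)} = 73$ ($x{\left(h,w \right)} = - (1 - 1) - -73 = \left(-1\right) 0 + 73 = 0 + 73 = 73$)
$\frac{x{\left(114,-59 \right)} + 22433}{\left(-1654 - 13391\right) + 42994} = \frac{73 + 22433}{\left(-1654 - 13391\right) + 42994} = \frac{22506}{\left(-1654 - 13391\right) + 42994} = \frac{22506}{-15045 + 42994} = \frac{22506}{27949}$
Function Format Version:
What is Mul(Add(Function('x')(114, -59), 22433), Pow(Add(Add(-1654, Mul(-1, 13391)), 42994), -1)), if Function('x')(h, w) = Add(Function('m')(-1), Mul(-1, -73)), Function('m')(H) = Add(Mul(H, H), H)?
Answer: Rational(22506, 27949) ≈ 0.80525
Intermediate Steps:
Function('m')(H) = Add(H, Pow(H, 2)) (Function('m')(H) = Add(Pow(H, 2), H) = Add(H, Pow(H, 2)))
Function('x')(h, w) = 73 (Function('x')(h, w) = Add(Mul(-1, Add(1, -1)), Mul(-1, -73)) = Add(Mul(-1, 0), 73) = Add(0, 73) = 73)
Mul(Add(Function('x')(114, -59), 22433), Pow(Add(Add(-1654, Mul(-1, 13391)), 42994), -1)) = Mul(Add(73, 22433), Pow(Add(Add(-1654, Mul(-1, 13391)), 42994), -1)) = Mul(22506, Pow(Add(Add(-1654, -13391), 42994), -1)) = Mul(22506, Pow(Add(-15045, 42994), -1)) = Mul(22506, Pow(27949, -1)) = Mul(22506, Rational(1, 27949)) = Rational(22506, 27949)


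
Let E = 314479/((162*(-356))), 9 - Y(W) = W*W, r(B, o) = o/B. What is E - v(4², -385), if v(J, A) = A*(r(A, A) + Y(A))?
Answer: -3290924674279/57672 ≈ -5.7063e+7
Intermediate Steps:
Y(W) = 9 - W² (Y(W) = 9 - W*W = 9 - W²)
v(J, A) = A*(10 - A²) (v(J, A) = A*(A/A + (9 - A²)) = A*(1 + (9 - A²)) = A*(10 - A²))
E = -314479/57672 (E = 314479/(-57672) = 314479*(-1/57672) = -314479/57672 ≈ -5.4529)
E - v(4², -385) = -314479/57672 - (-385)*(10 - 1*(-385)²) = -314479/57672 - (-385)*(10 - 1*148225) = -314479/57672 - (-385)*(10 - 148225) = -314479/57672 - (-385)*(-148215) = -314479/57672 - 1*57062775 = -314479/57672 - 57062775 = -3290924674279/57672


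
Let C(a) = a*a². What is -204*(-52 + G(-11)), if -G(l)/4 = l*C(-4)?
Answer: 585072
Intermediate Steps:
C(a) = a³
G(l) = 256*l (G(l) = -4*l*(-4)³ = -4*l*(-64) = -(-256)*l = 256*l)
-204*(-52 + G(-11)) = -204*(-52 + 256*(-11)) = -204*(-52 - 2816) = -204*(-2868) = 585072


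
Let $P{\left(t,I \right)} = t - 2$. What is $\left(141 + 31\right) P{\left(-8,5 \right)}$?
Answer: $-1720$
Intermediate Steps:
$P{\left(t,I \right)} = -2 + t$
$\left(141 + 31\right) P{\left(-8,5 \right)} = \left(141 + 31\right) \left(-2 - 8\right) = 172 \left(-10\right) = -1720$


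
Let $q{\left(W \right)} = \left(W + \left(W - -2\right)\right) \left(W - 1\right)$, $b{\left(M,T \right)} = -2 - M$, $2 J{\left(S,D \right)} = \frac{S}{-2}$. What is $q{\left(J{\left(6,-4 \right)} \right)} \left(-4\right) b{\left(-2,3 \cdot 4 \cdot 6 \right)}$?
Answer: $0$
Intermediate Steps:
$J{\left(S,D \right)} = - \frac{S}{4}$ ($J{\left(S,D \right)} = \frac{S \frac{1}{-2}}{2} = \frac{S \left(- \frac{1}{2}\right)}{2} = \frac{\left(- \frac{1}{2}\right) S}{2} = - \frac{S}{4}$)
$q{\left(W \right)} = \left(-1 + W\right) \left(2 + 2 W\right)$ ($q{\left(W \right)} = \left(W + \left(W + 2\right)\right) \left(-1 + W\right) = \left(W + \left(2 + W\right)\right) \left(-1 + W\right) = \left(2 + 2 W\right) \left(-1 + W\right) = \left(-1 + W\right) \left(2 + 2 W\right)$)
$q{\left(J{\left(6,-4 \right)} \right)} \left(-4\right) b{\left(-2,3 \cdot 4 \cdot 6 \right)} = \left(-2 + 2 \left(\left(- \frac{1}{4}\right) 6\right)^{2}\right) \left(-4\right) \left(-2 - -2\right) = \left(-2 + 2 \left(- \frac{3}{2}\right)^{2}\right) \left(-4\right) \left(-2 + 2\right) = \left(-2 + 2 \cdot \frac{9}{4}\right) \left(-4\right) 0 = \left(-2 + \frac{9}{2}\right) \left(-4\right) 0 = \frac{5}{2} \left(-4\right) 0 = \left(-10\right) 0 = 0$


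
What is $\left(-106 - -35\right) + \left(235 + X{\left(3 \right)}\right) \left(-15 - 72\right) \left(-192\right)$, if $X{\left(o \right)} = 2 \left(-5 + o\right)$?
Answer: $3858553$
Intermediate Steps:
$X{\left(o \right)} = -10 + 2 o$
$\left(-106 - -35\right) + \left(235 + X{\left(3 \right)}\right) \left(-15 - 72\right) \left(-192\right) = \left(-106 - -35\right) + \left(235 + \left(-10 + 2 \cdot 3\right)\right) \left(-15 - 72\right) \left(-192\right) = \left(-106 + 35\right) + \left(235 + \left(-10 + 6\right)\right) \left(-87\right) \left(-192\right) = -71 + \left(235 - 4\right) \left(-87\right) \left(-192\right) = -71 + 231 \left(-87\right) \left(-192\right) = -71 - -3858624 = -71 + 3858624 = 3858553$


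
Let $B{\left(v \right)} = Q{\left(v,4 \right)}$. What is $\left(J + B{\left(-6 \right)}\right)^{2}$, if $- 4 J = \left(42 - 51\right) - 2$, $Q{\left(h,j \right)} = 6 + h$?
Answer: $\frac{121}{16} \approx 7.5625$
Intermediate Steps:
$B{\left(v \right)} = 6 + v$
$J = \frac{11}{4}$ ($J = - \frac{\left(42 - 51\right) - 2}{4} = - \frac{-9 - 2}{4} = \left(- \frac{1}{4}\right) \left(-11\right) = \frac{11}{4} \approx 2.75$)
$\left(J + B{\left(-6 \right)}\right)^{2} = \left(\frac{11}{4} + \left(6 - 6\right)\right)^{2} = \left(\frac{11}{4} + 0\right)^{2} = \left(\frac{11}{4}\right)^{2} = \frac{121}{16}$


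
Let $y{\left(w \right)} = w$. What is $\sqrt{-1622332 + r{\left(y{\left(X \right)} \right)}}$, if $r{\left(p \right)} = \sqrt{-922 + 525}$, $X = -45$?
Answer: $\sqrt{-1622332 + i \sqrt{397}} \approx 0.008 + 1273.7 i$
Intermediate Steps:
$r{\left(p \right)} = i \sqrt{397}$ ($r{\left(p \right)} = \sqrt{-397} = i \sqrt{397}$)
$\sqrt{-1622332 + r{\left(y{\left(X \right)} \right)}} = \sqrt{-1622332 + i \sqrt{397}}$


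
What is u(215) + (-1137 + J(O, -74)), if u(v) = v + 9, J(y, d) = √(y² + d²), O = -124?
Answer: -913 + 2*√5213 ≈ -768.60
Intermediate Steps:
J(y, d) = √(d² + y²)
u(v) = 9 + v
u(215) + (-1137 + J(O, -74)) = (9 + 215) + (-1137 + √((-74)² + (-124)²)) = 224 + (-1137 + √(5476 + 15376)) = 224 + (-1137 + √20852) = 224 + (-1137 + 2*√5213) = -913 + 2*√5213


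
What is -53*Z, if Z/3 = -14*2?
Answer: 4452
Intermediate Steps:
Z = -84 (Z = 3*(-14*2) = 3*(-28) = -84)
-53*Z = -53*(-84) = 4452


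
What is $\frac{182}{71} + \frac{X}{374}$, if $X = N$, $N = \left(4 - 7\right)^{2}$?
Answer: $\frac{68707}{26554} \approx 2.5874$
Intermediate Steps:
$N = 9$ ($N = \left(-3\right)^{2} = 9$)
$X = 9$
$\frac{182}{71} + \frac{X}{374} = \frac{182}{71} + \frac{9}{374} = \frac{68707}{26554}$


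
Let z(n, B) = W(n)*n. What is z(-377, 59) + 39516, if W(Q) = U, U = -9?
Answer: 42909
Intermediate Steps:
W(Q) = -9
z(n, B) = -9*n
z(-377, 59) + 39516 = -9*(-377) + 39516 = 3393 + 39516 = 42909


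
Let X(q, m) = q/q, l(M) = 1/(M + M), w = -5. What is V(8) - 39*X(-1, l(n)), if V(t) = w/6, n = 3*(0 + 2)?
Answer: -239/6 ≈ -39.833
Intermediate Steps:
n = 6 (n = 3*2 = 6)
V(t) = -5/6
l(M) = 1/(2*M)
X(q, m) = 1
V(8) - 39*X(-1, l(n)) = -5/6 - 39*1 = -5/6 - 39 = -239/6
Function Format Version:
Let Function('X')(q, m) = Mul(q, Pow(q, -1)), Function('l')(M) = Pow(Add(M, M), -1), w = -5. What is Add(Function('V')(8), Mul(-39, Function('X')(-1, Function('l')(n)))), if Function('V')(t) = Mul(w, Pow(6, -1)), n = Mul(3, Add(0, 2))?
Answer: Rational(-239, 6) ≈ -39.833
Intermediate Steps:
n = 6 (n = Mul(3, 2) = 6)
Function('V')(t) = Rational(-5, 6) (Function('V')(t) = Mul(-5, Pow(6, -1)) = Mul(-5, Rational(1, 6)) = Rational(-5, 6))
Function('l')(M) = Mul(Rational(1, 2), Pow(M, -1)) (Function('l')(M) = Pow(Mul(2, M), -1) = Mul(Rational(1, 2), Pow(M, -1)))
Function('X')(q, m) = 1
Add(Function('V')(8), Mul(-39, Function('X')(-1, Function('l')(n)))) = Add(Rational(-5, 6), Mul(-39, 1)) = Add(Rational(-5, 6), -39) = Rational(-239, 6)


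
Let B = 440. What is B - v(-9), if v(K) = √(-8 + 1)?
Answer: 440 - I*√7 ≈ 440.0 - 2.6458*I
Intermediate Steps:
v(K) = I*√7 (v(K) = √(-7) = I*√7)
B - v(-9) = 440 - I*√7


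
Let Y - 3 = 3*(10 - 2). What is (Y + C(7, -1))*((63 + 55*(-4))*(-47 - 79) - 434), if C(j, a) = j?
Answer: 657832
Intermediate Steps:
Y = 27 (Y = 3 + 3*(10 - 2) = 3 + 3*8 = 3 + 24 = 27)
(Y + C(7, -1))*((63 + 55*(-4))*(-47 - 79) - 434) = (27 + 7)*((63 + 55*(-4))*(-47 - 79) - 434) = 34*((63 - 220)*(-126) - 434) = 34*(-157*(-126) - 434) = 34*(19782 - 434) = 34*19348 = 657832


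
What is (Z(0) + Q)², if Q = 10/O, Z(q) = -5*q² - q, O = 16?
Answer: 25/64 ≈ 0.39063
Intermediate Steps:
Z(q) = -q - 5*q²
Q = 5/8 (Q = 10/16 = 10*(1/16) = 5/8 ≈ 0.62500)
(Z(0) + Q)² = (-1*0*(1 + 5*0) + 5/8)² = (-1*0*(1 + 0) + 5/8)² = (-1*0*1 + 5/8)² = (0 + 5/8)² = (5/8)² = 25/64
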